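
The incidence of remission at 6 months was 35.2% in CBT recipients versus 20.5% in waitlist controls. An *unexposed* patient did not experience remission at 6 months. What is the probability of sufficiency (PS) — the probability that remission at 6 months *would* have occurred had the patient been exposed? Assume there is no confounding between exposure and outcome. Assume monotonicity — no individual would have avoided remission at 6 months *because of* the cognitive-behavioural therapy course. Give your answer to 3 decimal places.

PS ≈ 0.185

p₁ = 0.352, p₀ = 0.205.
Under exogeneity and monotonicity, PS = (p₁ − p₀) / (1 − p₀).
PS = (0.352 − 0.205) / (1 − 0.205) = 0.147 / 0.795 ≈ 0.1849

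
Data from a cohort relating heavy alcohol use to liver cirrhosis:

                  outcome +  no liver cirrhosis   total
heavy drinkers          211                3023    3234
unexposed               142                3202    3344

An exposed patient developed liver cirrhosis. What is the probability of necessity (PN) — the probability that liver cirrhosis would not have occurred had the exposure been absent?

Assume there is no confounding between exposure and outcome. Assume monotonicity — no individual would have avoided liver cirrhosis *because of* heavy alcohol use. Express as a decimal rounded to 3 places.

p₁ = P(outcome | exposed) = 211/3234 = 0.065244
p₀ = P(outcome | unexposed) = 142/3344 = 0.042464
Under exogeneity and monotonicity, PN = (p₁ − p₀)/p₁.
PN = (0.065244 − 0.042464) / 0.065244 ≈ 0.3492

PN ≈ 0.349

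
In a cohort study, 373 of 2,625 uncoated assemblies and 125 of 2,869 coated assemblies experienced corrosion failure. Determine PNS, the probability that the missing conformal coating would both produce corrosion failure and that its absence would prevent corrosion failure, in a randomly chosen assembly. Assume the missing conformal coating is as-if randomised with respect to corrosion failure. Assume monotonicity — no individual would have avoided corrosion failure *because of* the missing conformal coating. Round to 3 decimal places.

p₁ = P(outcome | exposed) = 373/2625 = 0.1421
p₀ = P(outcome | unexposed) = 125/2869 = 0.043569
Under exogeneity and monotonicity, PNS = p₁ − p₀.
PNS = 0.1421 − 0.043569 = 0.098526

PNS ≈ 0.099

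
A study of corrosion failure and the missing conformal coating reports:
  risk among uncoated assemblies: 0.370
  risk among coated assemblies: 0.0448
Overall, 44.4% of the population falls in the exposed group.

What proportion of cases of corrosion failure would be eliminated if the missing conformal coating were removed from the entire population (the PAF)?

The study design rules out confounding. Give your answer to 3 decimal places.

Let p₁ = 0.37, p₀ = 0.0448.
Overall risk P(Y=1) = π·p₁ + (1−π)·p₀ = 0.444×0.37 + 0.556×0.0448 = 0.18919.
Under exogeneity, PAF = [P(Y=1) − p₀] / P(Y=1).
PAF = (0.18919 − 0.0448) / 0.18919 ≈ 0.7632

PAF ≈ 0.763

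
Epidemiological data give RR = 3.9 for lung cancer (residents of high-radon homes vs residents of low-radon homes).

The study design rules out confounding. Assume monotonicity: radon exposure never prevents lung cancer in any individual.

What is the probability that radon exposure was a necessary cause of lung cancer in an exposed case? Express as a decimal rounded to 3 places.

PN ≈ 0.744

Under exogeneity and monotonicity, PN = (RR − 1) / RR = 1 − 1/RR.
PN = (3.9 − 1) / 3.9 = 2.9 / 3.9 ≈ 0.7436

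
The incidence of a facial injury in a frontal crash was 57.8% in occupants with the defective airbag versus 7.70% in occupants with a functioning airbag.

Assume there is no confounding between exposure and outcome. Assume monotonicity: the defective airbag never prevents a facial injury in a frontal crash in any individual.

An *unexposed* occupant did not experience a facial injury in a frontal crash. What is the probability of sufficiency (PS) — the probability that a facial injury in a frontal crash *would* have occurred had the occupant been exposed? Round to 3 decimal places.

PS ≈ 0.543

p₁ = 0.578, p₀ = 0.077.
Under exogeneity and monotonicity, PS = (p₁ − p₀) / (1 − p₀).
PS = (0.578 − 0.077) / (1 − 0.077) = 0.501 / 0.923 ≈ 0.5428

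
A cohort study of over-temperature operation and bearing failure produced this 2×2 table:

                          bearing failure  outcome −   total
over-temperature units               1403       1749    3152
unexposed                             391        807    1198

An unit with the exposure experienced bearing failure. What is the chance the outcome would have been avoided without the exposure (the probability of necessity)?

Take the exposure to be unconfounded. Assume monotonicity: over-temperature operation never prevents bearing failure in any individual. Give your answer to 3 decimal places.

PN ≈ 0.267

p₁ = P(outcome | exposed) = 1403/3152 = 0.44511
p₀ = P(outcome | unexposed) = 391/1198 = 0.32638
Under exogeneity and monotonicity, PN = (p₁ − p₀)/p₁.
PN = (0.44511 − 0.32638) / 0.44511 ≈ 0.2668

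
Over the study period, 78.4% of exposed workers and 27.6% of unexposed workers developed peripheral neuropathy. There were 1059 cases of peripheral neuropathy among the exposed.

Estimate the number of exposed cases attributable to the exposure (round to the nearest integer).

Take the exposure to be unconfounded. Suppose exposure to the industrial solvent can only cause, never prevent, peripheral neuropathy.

about 686 cases

p₁ = 0.784, p₀ = 0.276.
PN = (p₁ − p₀)/p₁ = (0.784 − 0.276) / 0.784 ≈ 0.64796.
Attributable cases ≈ PN × (exposed cases) = 0.64796 × 1059 ≈ 686.19.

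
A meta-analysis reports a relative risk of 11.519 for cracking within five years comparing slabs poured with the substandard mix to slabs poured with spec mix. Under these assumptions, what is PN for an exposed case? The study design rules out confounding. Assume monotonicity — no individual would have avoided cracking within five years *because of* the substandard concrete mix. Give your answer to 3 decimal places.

PN ≈ 0.913

Under exogeneity and monotonicity, PN = (RR − 1) / RR = 1 − 1/RR.
PN = (11.519 − 1) / 11.519 = 10.52 / 11.519 ≈ 0.9132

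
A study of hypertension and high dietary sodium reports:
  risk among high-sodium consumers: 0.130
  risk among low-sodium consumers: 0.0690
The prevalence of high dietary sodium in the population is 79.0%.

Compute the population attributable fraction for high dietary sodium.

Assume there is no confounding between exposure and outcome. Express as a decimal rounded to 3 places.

Let p₁ = 0.13, p₀ = 0.069.
Overall risk P(Y=1) = π·p₁ + (1−π)·p₀ = 0.79×0.13 + 0.21×0.069 = 0.11719.
Under exogeneity, PAF = [P(Y=1) − p₀] / P(Y=1).
PAF = (0.11719 − 0.069) / 0.11719 ≈ 0.4112

PAF ≈ 0.411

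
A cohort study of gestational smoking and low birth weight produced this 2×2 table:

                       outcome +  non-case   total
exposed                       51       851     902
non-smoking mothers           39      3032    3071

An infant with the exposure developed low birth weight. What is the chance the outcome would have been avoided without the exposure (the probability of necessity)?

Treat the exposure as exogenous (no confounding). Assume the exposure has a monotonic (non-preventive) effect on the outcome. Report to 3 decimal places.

p₁ = P(outcome | exposed) = 51/902 = 0.056541
p₀ = P(outcome | unexposed) = 39/3071 = 0.012699
Under exogeneity and monotonicity, PN = (p₁ − p₀)/p₁.
PN = (0.056541 − 0.012699) / 0.056541 ≈ 0.7754

PN ≈ 0.775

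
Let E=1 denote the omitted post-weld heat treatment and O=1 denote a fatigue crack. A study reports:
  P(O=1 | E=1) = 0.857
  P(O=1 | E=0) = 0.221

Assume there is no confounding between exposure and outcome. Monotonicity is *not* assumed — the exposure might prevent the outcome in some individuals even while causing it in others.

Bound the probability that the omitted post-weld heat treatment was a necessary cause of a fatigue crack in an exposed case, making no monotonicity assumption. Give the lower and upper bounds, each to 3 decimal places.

0.742 ≤ PN ≤ 0.909

Let p₁ = 0.857, p₀ = 0.221.
Under exogeneity alone the bounds on PN are max{0,(p₁−p₀)/p₁} ≤ PN ≤ min{1,(1−p₀)/p₁}.
  lower = (p₁ − p₀)/p₁ = 0.636 / 0.857 ≈ 0.7421
  upper = min{1, (1 − p₀)/p₁} = 0.779 / 0.857 ≈ 0.9090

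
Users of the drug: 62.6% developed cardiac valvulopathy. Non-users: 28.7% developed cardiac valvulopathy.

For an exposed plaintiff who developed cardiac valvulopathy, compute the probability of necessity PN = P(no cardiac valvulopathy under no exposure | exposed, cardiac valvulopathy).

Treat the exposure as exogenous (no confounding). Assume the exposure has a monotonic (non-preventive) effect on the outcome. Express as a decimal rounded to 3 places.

p₁ = 0.626, p₀ = 0.287.
Under exogeneity and monotonicity, PN = (p₁ − p₀) / p₁.
PN = (0.626 − 0.287) / 0.626 = 0.339 / 0.626 ≈ 0.5415

PN ≈ 0.542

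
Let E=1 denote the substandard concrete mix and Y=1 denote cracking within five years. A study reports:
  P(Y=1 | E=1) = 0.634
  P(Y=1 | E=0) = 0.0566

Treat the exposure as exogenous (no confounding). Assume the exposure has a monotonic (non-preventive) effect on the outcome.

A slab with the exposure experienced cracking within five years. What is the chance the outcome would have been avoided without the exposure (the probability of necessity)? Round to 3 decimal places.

Let p₁ = 0.634, p₀ = 0.0566.
Under exogeneity and monotonicity, PN = (p₁ − p₀) / p₁.
PN = (0.634 − 0.0566) / 0.634 = 0.5774 / 0.634 ≈ 0.9107

PN ≈ 0.911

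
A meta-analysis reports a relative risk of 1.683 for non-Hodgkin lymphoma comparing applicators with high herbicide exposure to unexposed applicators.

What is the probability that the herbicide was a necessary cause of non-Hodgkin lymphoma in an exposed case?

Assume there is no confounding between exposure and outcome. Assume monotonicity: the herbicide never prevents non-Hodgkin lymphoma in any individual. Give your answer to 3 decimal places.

PN ≈ 0.406

Under exogeneity and monotonicity, PN = (RR − 1) / RR = 1 − 1/RR.
PN = (1.683 − 1) / 1.683 = 0.683 / 1.683 ≈ 0.4058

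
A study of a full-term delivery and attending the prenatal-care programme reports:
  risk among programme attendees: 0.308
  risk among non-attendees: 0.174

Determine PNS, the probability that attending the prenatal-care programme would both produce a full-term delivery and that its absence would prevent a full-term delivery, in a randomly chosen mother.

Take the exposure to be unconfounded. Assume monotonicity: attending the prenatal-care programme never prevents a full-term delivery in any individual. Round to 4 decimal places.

PNS ≈ 0.1340

Let p₁ = 0.308, p₀ = 0.174.
Under exogeneity and monotonicity, PNS = p₁ − p₀.
PNS = 0.308 − 0.174 = 0.134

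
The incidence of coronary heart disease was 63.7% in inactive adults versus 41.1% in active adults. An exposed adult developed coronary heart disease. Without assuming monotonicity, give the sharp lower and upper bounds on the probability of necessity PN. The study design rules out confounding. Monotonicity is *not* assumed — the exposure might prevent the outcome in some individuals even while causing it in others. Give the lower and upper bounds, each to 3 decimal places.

p₁ = 0.637, p₀ = 0.411.
Under exogeneity alone the bounds on PN are max{0,(p₁−p₀)/p₁} ≤ PN ≤ min{1,(1−p₀)/p₁}.
  lower = (p₁ − p₀)/p₁ = 0.226 / 0.637 ≈ 0.3548
  upper = min{1, (1 − p₀)/p₁} = 0.589 / 0.637 ≈ 0.9246

0.355 ≤ PN ≤ 0.925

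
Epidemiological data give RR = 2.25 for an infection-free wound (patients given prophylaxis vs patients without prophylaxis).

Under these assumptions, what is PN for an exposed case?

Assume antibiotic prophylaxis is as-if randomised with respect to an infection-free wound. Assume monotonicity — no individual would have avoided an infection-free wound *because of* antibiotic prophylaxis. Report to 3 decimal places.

PN ≈ 0.556

Under exogeneity and monotonicity, PN = (RR − 1) / RR = 1 − 1/RR.
PN = (2.25 − 1) / 2.25 = 1.25 / 2.25 ≈ 0.5556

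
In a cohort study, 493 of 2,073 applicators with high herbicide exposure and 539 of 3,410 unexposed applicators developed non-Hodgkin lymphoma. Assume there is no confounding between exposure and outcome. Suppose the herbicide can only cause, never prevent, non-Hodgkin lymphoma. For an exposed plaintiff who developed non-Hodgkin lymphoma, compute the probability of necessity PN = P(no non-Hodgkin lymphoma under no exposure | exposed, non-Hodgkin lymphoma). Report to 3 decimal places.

PN ≈ 0.335

p₁ = P(outcome | exposed) = 493/2073 = 0.23782
p₀ = P(outcome | unexposed) = 539/3410 = 0.15806
Under exogeneity and monotonicity, PN = (p₁ − p₀) / p₁.
PN = (0.23782 − 0.15806) / 0.23782 = 0.079755 / 0.23782 ≈ 0.3354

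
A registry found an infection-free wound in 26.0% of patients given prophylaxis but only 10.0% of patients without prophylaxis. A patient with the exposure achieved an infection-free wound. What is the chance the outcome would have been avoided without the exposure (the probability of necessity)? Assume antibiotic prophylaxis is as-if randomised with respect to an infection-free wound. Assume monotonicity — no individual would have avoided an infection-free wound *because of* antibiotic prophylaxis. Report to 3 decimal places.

PN ≈ 0.615

p₁ = 0.26, p₀ = 0.1.
Under exogeneity and monotonicity, PN = (p₁ − p₀) / p₁.
PN = (0.26 − 0.1) / 0.26 = 0.16 / 0.26 ≈ 0.6154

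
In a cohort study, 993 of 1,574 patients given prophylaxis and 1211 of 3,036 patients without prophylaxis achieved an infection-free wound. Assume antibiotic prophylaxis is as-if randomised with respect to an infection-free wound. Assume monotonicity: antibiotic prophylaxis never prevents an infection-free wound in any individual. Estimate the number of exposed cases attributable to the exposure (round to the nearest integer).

about 365 cases

p₁ = P(outcome | exposed) = 993/1574 = 0.63088
p₀ = P(outcome | unexposed) = 1211/3036 = 0.39888
PN = (p₁ − p₀)/p₁ = (0.63088 − 0.39888) / 0.63088 ≈ 0.36774.
Attributable cases ≈ PN × (exposed cases) = 0.36774 × 993 ≈ 365.16.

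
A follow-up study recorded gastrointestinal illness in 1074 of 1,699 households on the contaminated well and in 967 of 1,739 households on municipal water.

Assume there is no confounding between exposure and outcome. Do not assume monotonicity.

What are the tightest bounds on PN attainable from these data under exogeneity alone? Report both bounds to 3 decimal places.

p₁ = P(outcome | exposed) = 1074/1699 = 0.63214
p₀ = P(outcome | unexposed) = 967/1739 = 0.55607
Under exogeneity alone the bounds on PN are max{0,(p₁−p₀)/p₁} ≤ PN ≤ min{1,(1−p₀)/p₁}.
  lower = (p₁ − p₀)/p₁ = 0.07607 / 0.63214 ≈ 0.1203
  upper = min{1, (1 − p₀)/p₁} = 0.44393 / 0.63214 ≈ 0.7023

0.120 ≤ PN ≤ 0.702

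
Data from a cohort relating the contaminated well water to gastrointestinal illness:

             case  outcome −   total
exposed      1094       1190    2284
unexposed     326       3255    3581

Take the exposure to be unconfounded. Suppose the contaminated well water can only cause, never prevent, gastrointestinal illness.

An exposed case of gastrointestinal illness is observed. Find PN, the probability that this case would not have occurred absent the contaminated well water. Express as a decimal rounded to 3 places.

p₁ = P(outcome | exposed) = 1094/2284 = 0.47898
p₀ = P(outcome | unexposed) = 326/3581 = 0.091036
Under exogeneity and monotonicity, PN = (p₁ − p₀)/p₁.
PN = (0.47898 − 0.091036) / 0.47898 ≈ 0.8099

PN ≈ 0.810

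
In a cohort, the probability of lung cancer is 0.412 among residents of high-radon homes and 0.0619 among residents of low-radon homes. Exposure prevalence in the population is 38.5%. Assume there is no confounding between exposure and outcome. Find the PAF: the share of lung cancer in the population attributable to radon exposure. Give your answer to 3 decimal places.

Let p₁ = 0.412, p₀ = 0.0619.
Overall risk P(Y=1) = π·p₁ + (1−π)·p₀ = 0.385×0.412 + 0.615×0.0619 = 0.19669.
Under exogeneity, PAF = [P(Y=1) − p₀] / P(Y=1).
PAF = (0.19669 − 0.0619) / 0.19669 ≈ 0.6853

PAF ≈ 0.685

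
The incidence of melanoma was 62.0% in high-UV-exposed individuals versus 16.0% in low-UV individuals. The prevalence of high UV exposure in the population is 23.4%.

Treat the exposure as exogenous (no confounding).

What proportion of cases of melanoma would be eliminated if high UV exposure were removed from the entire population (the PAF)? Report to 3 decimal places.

PAF ≈ 0.402

p₁ = 0.62, p₀ = 0.16.
Overall risk P(Y=1) = π·p₁ + (1−π)·p₀ = 0.234×0.62 + 0.766×0.16 = 0.26764.
Under exogeneity, PAF = [P(Y=1) − p₀] / P(Y=1).
PAF = (0.26764 − 0.16) / 0.26764 ≈ 0.4022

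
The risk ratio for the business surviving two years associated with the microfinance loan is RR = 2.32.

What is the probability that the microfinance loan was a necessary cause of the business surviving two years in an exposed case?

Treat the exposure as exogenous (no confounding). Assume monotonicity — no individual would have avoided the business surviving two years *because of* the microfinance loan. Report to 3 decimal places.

PN ≈ 0.569

Under exogeneity and monotonicity, PN = (RR − 1) / RR = 1 − 1/RR.
PN = (2.32 − 1) / 2.32 = 1.32 / 2.32 ≈ 0.5690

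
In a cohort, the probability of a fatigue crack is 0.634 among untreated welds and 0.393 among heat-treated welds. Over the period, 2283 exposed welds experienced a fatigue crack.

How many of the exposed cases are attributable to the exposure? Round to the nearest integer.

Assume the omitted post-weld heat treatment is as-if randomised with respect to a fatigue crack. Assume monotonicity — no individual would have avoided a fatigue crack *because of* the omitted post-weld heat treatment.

Let p₁ = 0.634, p₀ = 0.393.
PN = (p₁ − p₀)/p₁ = (0.634 − 0.393) / 0.634 ≈ 0.38013.
Attributable cases ≈ PN × (exposed cases) = 0.38013 × 2283 ≈ 867.83.

about 868 cases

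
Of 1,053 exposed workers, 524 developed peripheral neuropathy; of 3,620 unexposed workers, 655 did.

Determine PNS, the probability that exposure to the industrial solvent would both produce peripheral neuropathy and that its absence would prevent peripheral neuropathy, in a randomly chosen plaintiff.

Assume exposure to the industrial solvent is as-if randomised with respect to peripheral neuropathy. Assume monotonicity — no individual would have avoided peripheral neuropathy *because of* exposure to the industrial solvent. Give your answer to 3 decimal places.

PNS ≈ 0.317

p₁ = P(outcome | exposed) = 524/1053 = 0.49763
p₀ = P(outcome | unexposed) = 655/3620 = 0.18094
Under exogeneity and monotonicity, PNS = p₁ − p₀.
PNS = 0.49763 − 0.18094 = 0.31669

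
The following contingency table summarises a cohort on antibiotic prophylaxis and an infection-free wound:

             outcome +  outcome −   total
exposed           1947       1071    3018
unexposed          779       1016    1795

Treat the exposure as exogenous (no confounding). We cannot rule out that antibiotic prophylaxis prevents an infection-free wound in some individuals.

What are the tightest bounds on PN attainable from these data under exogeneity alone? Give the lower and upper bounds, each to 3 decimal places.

p₁ = P(outcome | exposed) = 1947/3018 = 0.64513
p₀ = P(outcome | unexposed) = 779/1795 = 0.43398
Under exogeneity alone the bounds on PN are max{0,(p₁−p₀)/p₁} ≤ PN ≤ min{1,(1−p₀)/p₁}.
  lower = (p₁ − p₀)/p₁ = 0.21115 / 0.64513 ≈ 0.3273
  upper = min{1, (1 − p₀)/p₁} = 0.56602 / 0.64513 ≈ 0.8774

0.327 ≤ PN ≤ 0.877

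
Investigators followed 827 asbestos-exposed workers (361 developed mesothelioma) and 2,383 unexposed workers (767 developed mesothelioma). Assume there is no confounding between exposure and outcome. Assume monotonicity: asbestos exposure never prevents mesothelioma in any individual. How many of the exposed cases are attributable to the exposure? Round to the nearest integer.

about 95 cases

p₁ = P(outcome | exposed) = 361/827 = 0.43652
p₀ = P(outcome | unexposed) = 767/2383 = 0.32186
PN = (p₁ − p₀)/p₁ = (0.43652 − 0.32186) / 0.43652 ≈ 0.26266.
Attributable cases ≈ PN × (exposed cases) = 0.26266 × 361 ≈ 94.82.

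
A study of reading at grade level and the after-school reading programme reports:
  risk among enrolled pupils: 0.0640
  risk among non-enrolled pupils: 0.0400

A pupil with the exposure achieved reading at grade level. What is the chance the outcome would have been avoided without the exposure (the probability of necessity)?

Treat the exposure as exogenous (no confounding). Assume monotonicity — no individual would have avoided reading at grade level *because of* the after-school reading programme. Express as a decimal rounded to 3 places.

Let p₁ = 0.064, p₀ = 0.04.
Under exogeneity and monotonicity, PN = (p₁ − p₀) / p₁.
PN = (0.064 − 0.04) / 0.064 = 0.024 / 0.064 ≈ 0.3750

PN ≈ 0.375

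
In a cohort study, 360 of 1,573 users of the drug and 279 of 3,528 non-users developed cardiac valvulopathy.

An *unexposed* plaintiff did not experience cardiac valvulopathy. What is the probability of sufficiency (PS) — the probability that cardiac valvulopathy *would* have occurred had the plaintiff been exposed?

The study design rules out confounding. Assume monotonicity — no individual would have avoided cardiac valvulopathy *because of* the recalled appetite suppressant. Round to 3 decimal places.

PS ≈ 0.163

p₁ = P(outcome | exposed) = 360/1573 = 0.22886
p₀ = P(outcome | unexposed) = 279/3528 = 0.079082
Under exogeneity and monotonicity, PS = (p₁ − p₀) / (1 − p₀).
PS = (0.22886 − 0.079082) / (1 − 0.079082) = 0.14978 / 0.92092 ≈ 0.1626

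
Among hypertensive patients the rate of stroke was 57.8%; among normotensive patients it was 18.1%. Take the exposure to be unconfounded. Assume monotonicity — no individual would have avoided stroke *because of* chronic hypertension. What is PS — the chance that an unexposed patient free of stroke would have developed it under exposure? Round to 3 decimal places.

PS ≈ 0.485

p₁ = 0.578, p₀ = 0.181.
Under exogeneity and monotonicity, PS = (p₁ − p₀) / (1 − p₀).
PS = (0.578 − 0.181) / (1 − 0.181) = 0.397 / 0.819 ≈ 0.4847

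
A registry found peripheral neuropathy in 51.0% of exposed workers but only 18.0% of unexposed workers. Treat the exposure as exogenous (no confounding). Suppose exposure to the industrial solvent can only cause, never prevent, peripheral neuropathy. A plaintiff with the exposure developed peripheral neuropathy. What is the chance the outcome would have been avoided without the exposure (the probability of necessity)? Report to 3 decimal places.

p₁ = 0.51, p₀ = 0.18.
Under exogeneity and monotonicity, PN = (p₁ − p₀) / p₁.
PN = (0.51 − 0.18) / 0.51 = 0.33 / 0.51 ≈ 0.6471

PN ≈ 0.647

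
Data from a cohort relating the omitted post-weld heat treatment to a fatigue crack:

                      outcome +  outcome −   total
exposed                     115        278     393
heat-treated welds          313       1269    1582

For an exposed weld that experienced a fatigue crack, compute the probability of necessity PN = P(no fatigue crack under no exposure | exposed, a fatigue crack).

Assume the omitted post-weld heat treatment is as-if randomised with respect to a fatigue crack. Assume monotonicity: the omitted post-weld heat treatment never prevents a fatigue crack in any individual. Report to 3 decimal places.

PN ≈ 0.324

p₁ = P(outcome | exposed) = 115/393 = 0.29262
p₀ = P(outcome | unexposed) = 313/1582 = 0.19785
Under exogeneity and monotonicity, PN = (p₁ − p₀)/p₁.
PN = (0.29262 − 0.19785) / 0.29262 ≈ 0.3239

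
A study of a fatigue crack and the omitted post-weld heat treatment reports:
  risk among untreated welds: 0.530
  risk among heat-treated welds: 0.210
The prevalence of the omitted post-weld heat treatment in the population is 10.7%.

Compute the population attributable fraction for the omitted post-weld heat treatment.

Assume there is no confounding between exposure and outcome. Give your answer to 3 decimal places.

Let p₁ = 0.53, p₀ = 0.21.
Overall risk P(Y=1) = π·p₁ + (1−π)·p₀ = 0.107×0.53 + 0.893×0.21 = 0.24424.
Under exogeneity, PAF = [P(Y=1) − p₀] / P(Y=1).
PAF = (0.24424 − 0.21) / 0.24424 ≈ 0.1402

PAF ≈ 0.140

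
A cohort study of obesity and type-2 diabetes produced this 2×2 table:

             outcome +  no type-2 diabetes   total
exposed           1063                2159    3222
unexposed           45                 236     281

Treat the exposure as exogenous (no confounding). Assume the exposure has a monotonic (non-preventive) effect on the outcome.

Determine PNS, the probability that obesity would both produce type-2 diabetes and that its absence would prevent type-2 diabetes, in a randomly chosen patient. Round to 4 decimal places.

p₁ = P(outcome | exposed) = 1063/3222 = 0.32992
p₀ = P(outcome | unexposed) = 45/281 = 0.16014
Under exogeneity and monotonicity, PNS = p₁ − p₀.
PNS = 0.32992 − 0.16014 = 0.16978

PNS ≈ 0.1698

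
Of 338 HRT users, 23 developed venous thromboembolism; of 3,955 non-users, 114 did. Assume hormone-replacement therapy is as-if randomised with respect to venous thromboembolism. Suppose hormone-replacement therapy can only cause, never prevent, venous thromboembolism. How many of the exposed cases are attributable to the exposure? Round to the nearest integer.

about 13 cases

p₁ = P(outcome | exposed) = 23/338 = 0.068047
p₀ = P(outcome | unexposed) = 114/3955 = 0.028824
PN = (p₁ − p₀)/p₁ = (0.068047 − 0.028824) / 0.068047 ≈ 0.57641.
Attributable cases ≈ PN × (exposed cases) = 0.57641 × 23 ≈ 13.26.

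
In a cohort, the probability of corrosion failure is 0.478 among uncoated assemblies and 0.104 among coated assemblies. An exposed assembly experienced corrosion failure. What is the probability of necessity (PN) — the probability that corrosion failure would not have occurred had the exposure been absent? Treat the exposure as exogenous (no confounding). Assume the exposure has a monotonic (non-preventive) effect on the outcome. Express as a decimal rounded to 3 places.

PN ≈ 0.782

Let p₁ = 0.478, p₀ = 0.104.
Under exogeneity and monotonicity, PN = (p₁ − p₀) / p₁.
PN = (0.478 − 0.104) / 0.478 = 0.374 / 0.478 ≈ 0.7824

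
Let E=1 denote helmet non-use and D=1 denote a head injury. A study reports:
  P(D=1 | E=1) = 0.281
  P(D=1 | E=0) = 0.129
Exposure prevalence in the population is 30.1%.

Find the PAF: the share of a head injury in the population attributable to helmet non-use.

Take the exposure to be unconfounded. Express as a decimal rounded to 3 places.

PAF ≈ 0.262

Let p₁ = 0.281, p₀ = 0.129.
Overall risk P(Y=1) = π·p₁ + (1−π)·p₀ = 0.301×0.281 + 0.699×0.129 = 0.17475.
Under exogeneity, PAF = [P(Y=1) − p₀] / P(Y=1).
PAF = (0.17475 − 0.129) / 0.17475 ≈ 0.2618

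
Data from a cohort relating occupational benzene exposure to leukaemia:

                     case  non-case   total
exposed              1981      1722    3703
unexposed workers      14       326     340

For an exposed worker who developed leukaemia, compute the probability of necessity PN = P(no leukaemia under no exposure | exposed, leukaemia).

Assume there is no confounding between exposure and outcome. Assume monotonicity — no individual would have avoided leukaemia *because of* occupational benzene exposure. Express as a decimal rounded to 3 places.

PN ≈ 0.923

p₁ = P(outcome | exposed) = 1981/3703 = 0.53497
p₀ = P(outcome | unexposed) = 14/340 = 0.041176
Under exogeneity and monotonicity, PN = (p₁ − p₀)/p₁.
PN = (0.53497 − 0.041176) / 0.53497 ≈ 0.9230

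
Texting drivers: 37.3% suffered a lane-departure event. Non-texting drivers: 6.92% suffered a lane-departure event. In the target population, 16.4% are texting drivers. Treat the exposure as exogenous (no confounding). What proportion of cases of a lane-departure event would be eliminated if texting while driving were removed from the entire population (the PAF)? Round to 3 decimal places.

p₁ = 0.373, p₀ = 0.0692.
Overall risk P(Y=1) = π·p₁ + (1−π)·p₀ = 0.164×0.373 + 0.836×0.0692 = 0.11902.
Under exogeneity, PAF = [P(Y=1) − p₀] / P(Y=1).
PAF = (0.11902 − 0.0692) / 0.11902 ≈ 0.4186

PAF ≈ 0.419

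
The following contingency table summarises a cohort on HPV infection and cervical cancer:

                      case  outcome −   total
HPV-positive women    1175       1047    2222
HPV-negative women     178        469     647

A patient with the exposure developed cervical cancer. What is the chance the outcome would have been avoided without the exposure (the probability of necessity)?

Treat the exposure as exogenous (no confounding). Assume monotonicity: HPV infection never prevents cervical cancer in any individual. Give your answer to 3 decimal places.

p₁ = P(outcome | exposed) = 1175/2222 = 0.5288
p₀ = P(outcome | unexposed) = 178/647 = 0.27512
Under exogeneity and monotonicity, PN = (p₁ − p₀) / p₁.
PN = (0.5288 − 0.27512) / 0.5288 = 0.25369 / 0.5288 ≈ 0.4797

PN ≈ 0.480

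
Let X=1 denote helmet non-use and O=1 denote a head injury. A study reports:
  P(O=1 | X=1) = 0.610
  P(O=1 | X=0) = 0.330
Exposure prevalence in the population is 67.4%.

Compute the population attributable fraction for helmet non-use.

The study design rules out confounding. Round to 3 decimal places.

PAF ≈ 0.364

Let p₁ = 0.61, p₀ = 0.33.
Overall risk P(Y=1) = π·p₁ + (1−π)·p₀ = 0.674×0.61 + 0.326×0.33 = 0.51872.
Under exogeneity, PAF = [P(Y=1) − p₀] / P(Y=1).
PAF = (0.51872 − 0.33) / 0.51872 ≈ 0.3638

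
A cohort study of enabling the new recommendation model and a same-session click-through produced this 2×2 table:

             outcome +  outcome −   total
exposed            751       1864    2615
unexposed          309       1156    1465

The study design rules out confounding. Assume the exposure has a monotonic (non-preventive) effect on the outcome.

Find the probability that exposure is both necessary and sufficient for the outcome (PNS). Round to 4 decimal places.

PNS ≈ 0.0763

p₁ = P(outcome | exposed) = 751/2615 = 0.28719
p₀ = P(outcome | unexposed) = 309/1465 = 0.21092
Under exogeneity and monotonicity, PNS = p₁ − p₀.
PNS = 0.28719 − 0.21092 = 0.076268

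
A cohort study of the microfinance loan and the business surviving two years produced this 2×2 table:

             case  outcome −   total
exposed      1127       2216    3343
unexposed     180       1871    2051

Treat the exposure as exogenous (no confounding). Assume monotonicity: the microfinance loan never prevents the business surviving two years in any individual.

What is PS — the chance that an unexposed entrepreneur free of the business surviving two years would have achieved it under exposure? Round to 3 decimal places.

PS ≈ 0.273

p₁ = P(outcome | exposed) = 1127/3343 = 0.33712
p₀ = P(outcome | unexposed) = 180/2051 = 0.087762
Under exogeneity and monotonicity, PS = (p₁ − p₀) / (1 − p₀).
PS = (0.33712 − 0.087762) / (1 − 0.087762) = 0.24936 / 0.91224 ≈ 0.2734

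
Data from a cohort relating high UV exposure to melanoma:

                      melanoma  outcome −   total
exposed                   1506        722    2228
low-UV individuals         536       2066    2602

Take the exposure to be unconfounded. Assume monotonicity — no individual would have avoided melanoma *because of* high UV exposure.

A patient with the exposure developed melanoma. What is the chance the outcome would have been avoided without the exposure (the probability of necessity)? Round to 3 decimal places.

p₁ = P(outcome | exposed) = 1506/2228 = 0.67594
p₀ = P(outcome | unexposed) = 536/2602 = 0.206
Under exogeneity and monotonicity, PN = (p₁ − p₀) / p₁.
PN = (0.67594 − 0.206) / 0.67594 = 0.46995 / 0.67594 ≈ 0.6952

PN ≈ 0.695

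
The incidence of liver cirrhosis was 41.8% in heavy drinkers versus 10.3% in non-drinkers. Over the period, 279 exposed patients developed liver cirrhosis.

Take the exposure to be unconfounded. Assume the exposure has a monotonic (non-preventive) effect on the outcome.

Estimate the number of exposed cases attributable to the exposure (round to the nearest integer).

about 210 cases

p₁ = 0.418, p₀ = 0.103.
PN = (p₁ − p₀)/p₁ = (0.418 − 0.103) / 0.418 ≈ 0.75359.
Attributable cases ≈ PN × (exposed cases) = 0.75359 × 279 ≈ 210.25.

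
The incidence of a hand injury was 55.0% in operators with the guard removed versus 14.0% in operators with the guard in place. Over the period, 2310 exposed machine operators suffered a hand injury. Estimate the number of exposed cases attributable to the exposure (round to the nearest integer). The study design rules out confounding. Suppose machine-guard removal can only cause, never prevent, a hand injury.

about 1722 cases

p₁ = 0.55, p₀ = 0.14.
PN = (p₁ − p₀)/p₁ = (0.55 − 0.14) / 0.55 ≈ 0.74545.
Attributable cases ≈ PN × (exposed cases) = 0.74545 × 2310 ≈ 1722.00.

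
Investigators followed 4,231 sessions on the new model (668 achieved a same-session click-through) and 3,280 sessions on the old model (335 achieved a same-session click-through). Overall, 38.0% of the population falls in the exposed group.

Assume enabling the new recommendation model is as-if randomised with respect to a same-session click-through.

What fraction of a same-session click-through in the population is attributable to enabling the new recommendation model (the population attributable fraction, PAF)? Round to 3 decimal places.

PAF ≈ 0.172

p₁ = P(outcome | exposed) = 668/4231 = 0.15788
p₀ = P(outcome | unexposed) = 335/3280 = 0.10213
Overall risk P(Y=1) = π·p₁ + (1−π)·p₀ = 0.38×0.15788 + 0.62×0.10213 = 0.12332.
Under exogeneity, PAF = [P(Y=1) − p₀] / P(Y=1).
PAF = (0.12332 − 0.10213) / 0.12332 ≈ 0.1718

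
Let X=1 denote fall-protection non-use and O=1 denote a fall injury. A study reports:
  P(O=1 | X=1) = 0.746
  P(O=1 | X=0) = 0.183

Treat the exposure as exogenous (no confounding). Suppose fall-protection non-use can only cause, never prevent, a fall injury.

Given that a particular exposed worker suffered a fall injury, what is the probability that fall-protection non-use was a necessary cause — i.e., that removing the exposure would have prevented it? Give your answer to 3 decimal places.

Let p₁ = 0.746, p₀ = 0.183.
Under exogeneity and monotonicity, PN = (p₁ − p₀) / p₁.
PN = (0.746 − 0.183) / 0.746 = 0.563 / 0.746 ≈ 0.7547

PN ≈ 0.755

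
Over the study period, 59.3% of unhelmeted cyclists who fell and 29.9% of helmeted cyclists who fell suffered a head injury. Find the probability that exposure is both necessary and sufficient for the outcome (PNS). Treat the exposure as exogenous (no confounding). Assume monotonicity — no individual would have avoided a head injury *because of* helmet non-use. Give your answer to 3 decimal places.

PNS ≈ 0.294

p₁ = 0.593, p₀ = 0.299.
Under exogeneity and monotonicity, PNS = p₁ − p₀.
PNS = 0.593 − 0.299 = 0.294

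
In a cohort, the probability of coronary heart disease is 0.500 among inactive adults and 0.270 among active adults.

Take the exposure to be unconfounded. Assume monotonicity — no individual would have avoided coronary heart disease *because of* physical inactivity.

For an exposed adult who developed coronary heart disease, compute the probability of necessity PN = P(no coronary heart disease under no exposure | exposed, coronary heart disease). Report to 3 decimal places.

PN ≈ 0.460

Let p₁ = 0.5, p₀ = 0.27.
Under exogeneity and monotonicity, PN = (p₁ − p₀) / p₁.
PN = (0.5 − 0.27) / 0.5 = 0.23 / 0.5 ≈ 0.4600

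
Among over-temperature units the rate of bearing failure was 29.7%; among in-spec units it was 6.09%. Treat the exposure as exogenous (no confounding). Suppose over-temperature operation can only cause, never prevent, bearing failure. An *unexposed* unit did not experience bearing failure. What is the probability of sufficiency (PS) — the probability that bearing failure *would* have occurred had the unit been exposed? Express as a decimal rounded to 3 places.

p₁ = 0.297, p₀ = 0.0609.
Under exogeneity and monotonicity, PS = (p₁ − p₀) / (1 − p₀).
PS = (0.297 − 0.0609) / (1 − 0.0609) = 0.2361 / 0.9391 ≈ 0.2514

PS ≈ 0.251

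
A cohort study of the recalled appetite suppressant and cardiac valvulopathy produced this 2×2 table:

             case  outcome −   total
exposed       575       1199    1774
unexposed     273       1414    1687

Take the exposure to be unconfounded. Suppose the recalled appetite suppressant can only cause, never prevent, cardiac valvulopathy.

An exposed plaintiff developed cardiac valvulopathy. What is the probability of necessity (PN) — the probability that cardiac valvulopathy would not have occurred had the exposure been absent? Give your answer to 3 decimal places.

PN ≈ 0.501

p₁ = P(outcome | exposed) = 575/1774 = 0.32413
p₀ = P(outcome | unexposed) = 273/1687 = 0.16183
Under exogeneity and monotonicity, PN = (p₁ − p₀) / p₁.
PN = (0.32413 − 0.16183) / 0.32413 = 0.1623 / 0.32413 ≈ 0.5007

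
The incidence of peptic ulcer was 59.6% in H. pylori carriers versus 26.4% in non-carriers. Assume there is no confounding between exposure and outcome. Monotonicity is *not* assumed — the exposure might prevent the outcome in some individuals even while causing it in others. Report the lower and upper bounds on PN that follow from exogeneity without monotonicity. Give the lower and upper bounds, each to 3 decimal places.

0.557 ≤ PN ≤ 1.000

p₁ = 0.596, p₀ = 0.264.
Under exogeneity alone the bounds on PN are max{0,(p₁−p₀)/p₁} ≤ PN ≤ min{1,(1−p₀)/p₁}.
  lower = (p₁ − p₀)/p₁ = 0.332 / 0.596 ≈ 0.5570
  upper = min{1, (1 − p₀)/p₁} = 0.736 / 0.596 ≈ 1.2349 → capped at 1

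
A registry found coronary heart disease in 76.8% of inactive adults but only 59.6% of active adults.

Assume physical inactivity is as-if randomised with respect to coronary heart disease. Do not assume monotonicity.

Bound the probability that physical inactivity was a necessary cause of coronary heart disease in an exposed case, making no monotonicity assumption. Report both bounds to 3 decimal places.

0.224 ≤ PN ≤ 0.526

p₁ = 0.768, p₀ = 0.596.
Under exogeneity alone the bounds on PN are max{0,(p₁−p₀)/p₁} ≤ PN ≤ min{1,(1−p₀)/p₁}.
  lower = (p₁ − p₀)/p₁ = 0.172 / 0.768 ≈ 0.2240
  upper = min{1, (1 − p₀)/p₁} = 0.404 / 0.768 ≈ 0.5260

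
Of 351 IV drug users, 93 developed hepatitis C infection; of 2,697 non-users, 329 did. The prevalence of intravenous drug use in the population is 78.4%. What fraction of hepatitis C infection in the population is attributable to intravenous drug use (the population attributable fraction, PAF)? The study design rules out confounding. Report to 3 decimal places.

PAF ≈ 0.479

p₁ = P(outcome | exposed) = 93/351 = 0.26496
p₀ = P(outcome | unexposed) = 329/2697 = 0.12199
Overall risk P(Y=1) = π·p₁ + (1−π)·p₀ = 0.784×0.26496 + 0.216×0.12199 = 0.23408.
Under exogeneity, PAF = [P(Y=1) − p₀] / P(Y=1).
PAF = (0.23408 − 0.12199) / 0.23408 ≈ 0.4789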